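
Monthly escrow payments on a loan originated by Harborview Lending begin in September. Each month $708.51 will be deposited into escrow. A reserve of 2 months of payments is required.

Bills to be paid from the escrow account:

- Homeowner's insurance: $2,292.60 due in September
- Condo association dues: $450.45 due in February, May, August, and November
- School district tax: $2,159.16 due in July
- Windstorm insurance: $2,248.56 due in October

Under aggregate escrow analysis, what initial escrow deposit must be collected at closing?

$4,541.16

Cushion = 2 × $708.51 = $1,417.02
Trial balance (start $0, +$708.51 each month, − disbursements):
  Sep: +$708.51 − $2,292.60 → -$1,584.09
  Oct: +$708.51 − $2,248.56 → -$3,124.14
  Nov: +$708.51 − $450.45 → -$2,866.08
  Dec: +$708.51 → -$2,157.57
  Jan: +$708.51 → -$1,449.06
  Feb: +$708.51 − $450.45 → -$1,191.00
  Mar: +$708.51 → -$482.49
  Apr: +$708.51 → $226.02
  May: +$708.51 − $450.45 → $484.08
  Jun: +$708.51 → $1,192.59
  Jul: +$708.51 − $2,159.16 → -$258.06
  Aug: +$708.51 − $450.45 → $0.00
Lowest trial balance = -$3,124.14 (Oct)
Initial deposit = cushion − low point = $1,417.02 − (-$3,124.14) = $4,541.16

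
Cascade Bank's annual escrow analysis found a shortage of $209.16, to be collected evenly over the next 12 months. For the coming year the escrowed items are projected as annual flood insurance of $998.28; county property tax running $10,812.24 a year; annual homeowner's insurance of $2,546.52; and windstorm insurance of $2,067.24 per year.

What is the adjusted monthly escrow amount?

$1,386.12

Flood insurance = $998.28 annually
County property tax = $10,812.24 annually
Homeowner's insurance = $2,546.52 annually
Windstorm insurance = $2,067.24 annually
Total per year = $998.28 + $10,812.24 + $2,546.52 + $2,067.24 = $16,424.28
Monthly = $16,424.28 / 12 = $1,368.69
Shortage per month = $209.16 / 12 = $17.43
New monthly escrow = $1,368.69 + $17.43 = $1,386.12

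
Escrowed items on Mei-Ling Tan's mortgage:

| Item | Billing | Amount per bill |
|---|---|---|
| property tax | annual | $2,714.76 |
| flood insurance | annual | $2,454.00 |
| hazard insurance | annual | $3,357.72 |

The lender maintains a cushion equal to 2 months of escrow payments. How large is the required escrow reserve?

Property tax — $2,714.76
Flood insurance — $2,454.00
Hazard insurance — $3,357.72
Total per year = $2,714.76 + $2,454.00 + $3,357.72 = $8,526.48
Monthly = $8,526.48 ÷ 12 = $710.54
Cushion = 2 × $710.54 = $1,421.08

$1,421.08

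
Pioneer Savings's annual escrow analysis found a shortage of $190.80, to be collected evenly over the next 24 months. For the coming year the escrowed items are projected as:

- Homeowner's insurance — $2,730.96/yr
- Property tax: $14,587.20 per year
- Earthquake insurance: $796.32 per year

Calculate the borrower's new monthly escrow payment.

$1,517.49

Homeowner's insurance — $2,730.96/yr
Property tax — $14,587.20/yr
Earthquake insurance — $796.32/yr
Annual escrow total = $18,114.48
Monthly = $18,114.48 / 12 = $1,509.54
Shortage per month = $190.80 ÷ 24 = $7.95
New monthly escrow = $1,509.54 + $7.95 = $1,517.49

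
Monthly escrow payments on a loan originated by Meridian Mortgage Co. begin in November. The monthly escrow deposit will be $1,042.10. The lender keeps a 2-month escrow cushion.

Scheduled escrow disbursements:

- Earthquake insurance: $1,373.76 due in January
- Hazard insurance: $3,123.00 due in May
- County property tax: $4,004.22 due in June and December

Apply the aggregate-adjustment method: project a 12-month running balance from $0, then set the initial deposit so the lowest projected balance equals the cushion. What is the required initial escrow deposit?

$6,252.60

Cushion = 2 × $1,042.10 = $2,084.20
Trial balance (start $0, +$1,042.10 each month, − disbursements):
  Nov: +$1,042.10 → $1,042.10
  Dec: +$1,042.10 − $4,004.22 → -$1,920.02
  Jan: +$1,042.10 − $1,373.76 → -$2,251.68
  Feb: +$1,042.10 → -$1,209.58
  Mar: +$1,042.10 → -$167.48
  Apr: +$1,042.10 → $874.62
  May: +$1,042.10 − $3,123.00 → -$1,206.28
  Jun: +$1,042.10 − $4,004.22 → -$4,168.40
  Jul: +$1,042.10 → -$3,126.30
  Aug: +$1,042.10 → -$2,084.20
  Sep: +$1,042.10 → -$1,042.10
  Oct: +$1,042.10 → $0.00
Lowest trial balance = -$4,168.40 (Jun)
Initial deposit = cushion − low point = $2,084.20 − (-$4,168.40) = $6,252.60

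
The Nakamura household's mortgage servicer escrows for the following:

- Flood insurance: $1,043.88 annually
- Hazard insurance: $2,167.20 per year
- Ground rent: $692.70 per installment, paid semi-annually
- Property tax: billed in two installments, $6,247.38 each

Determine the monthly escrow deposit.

$1,424.27

Flood insurance — $1,043.88/yr
Hazard insurance — $2,167.20/yr
Ground rent — $692.70 × 2 = $1,385.40/yr
Property tax — $6,247.38 × 2 = $12,494.76/yr
Combined annual = $1,043.88 + $2,167.20 + $1,385.40 + $12,494.76 = $17,091.24
Monthly = $17,091.24 / 12 = $1,424.27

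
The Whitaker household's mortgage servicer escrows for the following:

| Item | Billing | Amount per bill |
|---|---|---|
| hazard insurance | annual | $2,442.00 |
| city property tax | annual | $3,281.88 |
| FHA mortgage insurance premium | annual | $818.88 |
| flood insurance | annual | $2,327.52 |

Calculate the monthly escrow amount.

$739.19

Hazard insurance: $2,442.00 per year
City property tax: $3,281.88 per year
FHA mortgage insurance premium: $818.88 per year
Flood insurance: $2,327.52 per year
Combined annual = $2,442.00 + $3,281.88 + $818.88 + $2,327.52 = $8,870.28
Base monthly escrow = $8,870.28 / 12 = $739.19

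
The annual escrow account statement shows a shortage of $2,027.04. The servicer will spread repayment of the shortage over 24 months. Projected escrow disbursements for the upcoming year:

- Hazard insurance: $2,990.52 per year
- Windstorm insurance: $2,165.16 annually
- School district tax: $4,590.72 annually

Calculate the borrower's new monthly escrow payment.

$896.66

Hazard insurance — $2,990.52
Windstorm insurance — $2,165.16
School district tax — $4,590.72
Yearly total = $9,746.40
Per month = $9,746.40 ÷ 12 = $812.20
Monthly shortage recovery: $2,027.04 ÷ 24 = $84.46
Adjusted monthly = $812.20 + $84.46 = $896.66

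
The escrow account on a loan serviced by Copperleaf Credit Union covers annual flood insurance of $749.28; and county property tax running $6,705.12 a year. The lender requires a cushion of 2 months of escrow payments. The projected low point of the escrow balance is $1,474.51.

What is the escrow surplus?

Flood insurance: $749.28
County property tax: $6,705.12
Annual escrow total = $749.28 + $6,705.12 = $7,454.40
Base monthly escrow = $7,454.40 ÷ 12 = $621.20
Required reserve = 2 × $621.20 = $1,242.40
Excess over cushion: $1,474.51 − $1,242.40 = $232.11

$232.11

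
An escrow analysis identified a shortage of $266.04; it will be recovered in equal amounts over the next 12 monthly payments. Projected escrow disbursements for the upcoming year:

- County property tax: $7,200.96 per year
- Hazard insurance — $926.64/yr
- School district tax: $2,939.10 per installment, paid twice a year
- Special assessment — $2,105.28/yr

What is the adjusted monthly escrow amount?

County property tax = $7,200.96
Hazard insurance = $926.64
School district tax = $2,939.10 × 2 = $5,878.20
Special assessment = $2,105.28
Yearly total = $7,200.96 + $926.64 + $5,878.20 + $2,105.28 = $16,111.08
Per month = $16,111.08 / 12 = $1,342.59
Monthly shortage recovery: $266.04 / 12 = $22.17
Adjusted monthly = $1,342.59 + $22.17 = $1,364.76

$1,364.76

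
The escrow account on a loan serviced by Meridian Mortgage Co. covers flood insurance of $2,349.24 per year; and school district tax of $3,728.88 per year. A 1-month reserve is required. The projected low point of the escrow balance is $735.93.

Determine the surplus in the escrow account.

Flood insurance — $2,349.24/yr
School district tax — $3,728.88/yr
Total per year = $2,349.24 + $3,728.88 = $6,078.12
Base monthly escrow = $6,078.12 ÷ 12 = $506.51
Required reserve = 1 × $506.51 = $506.51
Excess over cushion: $735.93 − $506.51 = $229.42

$229.42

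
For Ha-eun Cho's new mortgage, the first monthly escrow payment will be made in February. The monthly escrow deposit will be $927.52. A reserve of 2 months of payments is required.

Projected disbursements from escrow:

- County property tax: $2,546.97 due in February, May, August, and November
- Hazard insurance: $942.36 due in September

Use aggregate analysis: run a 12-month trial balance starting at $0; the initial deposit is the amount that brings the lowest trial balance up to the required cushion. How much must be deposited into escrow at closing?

Cushion = 2 × $927.52 = $1,855.04
Trial balance (start $0, +$927.52 each month, − disbursements):
  Feb: +$927.52 − $2,546.97 → -$1,619.45
  Mar: +$927.52 → -$691.93
  Apr: +$927.52 → $235.59
  May: +$927.52 − $2,546.97 → -$1,383.86
  Jun: +$927.52 → -$456.34
  Jul: +$927.52 → $471.18
  Aug: +$927.52 − $2,546.97 → -$1,148.27
  Sep: +$927.52 − $942.36 → -$1,163.11
  Oct: +$927.52 → -$235.59
  Nov: +$927.52 − $2,546.97 → -$1,855.04
  Dec: +$927.52 → -$927.52
  Jan: +$927.52 → $0.00
Lowest trial balance = -$1,855.04 (Nov)
Initial deposit = cushion − low point = $1,855.04 − (-$1,855.04) = $3,710.08

$3,710.08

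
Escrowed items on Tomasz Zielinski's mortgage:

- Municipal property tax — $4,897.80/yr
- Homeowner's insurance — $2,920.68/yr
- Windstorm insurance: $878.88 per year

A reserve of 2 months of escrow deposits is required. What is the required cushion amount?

Municipal property tax: $4,897.80/yr
Homeowner's insurance: $2,920.68/yr
Windstorm insurance: $878.88/yr
Total annual escrow = $4,897.80 + $2,920.68 + $878.88 = $8,697.36
Monthly escrow = $8,697.36 ÷ 12 = $724.78
Cushion = 2 × $724.78 = $1,449.56

$1,449.56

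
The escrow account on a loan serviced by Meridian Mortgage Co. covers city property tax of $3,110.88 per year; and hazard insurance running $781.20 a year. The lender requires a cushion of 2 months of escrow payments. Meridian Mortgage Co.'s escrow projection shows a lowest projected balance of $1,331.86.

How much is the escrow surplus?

City property tax: $3,110.88 per year
Hazard insurance: $781.20 per year
Combined annual = $3,892.08
Per month = $3,892.08 ÷ 12 = $324.34
Required cushion = 2 × $324.34 = $648.68
Surplus = $1,331.86 − $648.68 = $683.18

$683.18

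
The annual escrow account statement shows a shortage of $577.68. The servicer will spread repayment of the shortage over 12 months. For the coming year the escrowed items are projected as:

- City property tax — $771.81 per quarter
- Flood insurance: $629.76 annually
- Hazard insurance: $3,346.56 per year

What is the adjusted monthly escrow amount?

$636.77

City property tax: $771.81 × 4 = $3,087.24 annually
Flood insurance: $629.76 annually
Hazard insurance: $3,346.56 annually
Total annual escrow = $3,087.24 + $629.76 + $3,346.56 = $7,063.56
Monthly = $7,063.56 ÷ 12 = $588.63
Shortage spread = $577.68 / 12 = $48.14/mo
Adjusted monthly = $588.63 + $48.14 = $636.77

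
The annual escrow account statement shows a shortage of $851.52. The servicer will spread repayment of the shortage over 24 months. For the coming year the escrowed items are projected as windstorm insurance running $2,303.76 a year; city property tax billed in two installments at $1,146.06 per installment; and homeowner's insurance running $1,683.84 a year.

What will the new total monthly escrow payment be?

Windstorm insurance = $2,303.76 per year
City property tax = $1,146.06 × 2 = $2,292.12 per year
Homeowner's insurance = $1,683.84 per year
Total per year = $6,279.72
Base monthly escrow = $6,279.72 ÷ 12 = $523.31
Monthly shortage recovery: $851.52 / 24 = $35.48
New monthly escrow = $523.31 + $35.48 = $558.79

$558.79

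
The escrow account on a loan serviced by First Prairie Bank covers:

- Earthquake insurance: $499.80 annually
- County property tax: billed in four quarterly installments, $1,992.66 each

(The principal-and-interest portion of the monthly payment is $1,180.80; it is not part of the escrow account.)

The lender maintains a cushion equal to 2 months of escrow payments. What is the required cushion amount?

$1,411.74

Earthquake insurance = $499.80 per year
County property tax = $1,992.66 × 4 = $7,970.64 per year
Combined annual = $8,470.44
Monthly = $8,470.44 / 12 = $705.87
Required cushion = 2 × $705.87 = $1,411.74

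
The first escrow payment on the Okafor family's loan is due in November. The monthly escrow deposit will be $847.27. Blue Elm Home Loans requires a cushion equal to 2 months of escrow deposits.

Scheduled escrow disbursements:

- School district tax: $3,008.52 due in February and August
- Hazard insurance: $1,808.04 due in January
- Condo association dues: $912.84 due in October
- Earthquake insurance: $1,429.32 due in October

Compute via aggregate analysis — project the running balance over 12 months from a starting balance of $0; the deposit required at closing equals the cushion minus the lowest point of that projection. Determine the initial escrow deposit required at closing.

$3,122.02

Cushion = 2 × $847.27 = $1,694.54
Trial balance (start $0, +$847.27 each month, − disbursements):
  Nov: +$847.27 → $847.27
  Dec: +$847.27 → $1,694.54
  Jan: +$847.27 − $1,808.04 → $733.77
  Feb: +$847.27 − $3,008.52 → -$1,427.48
  Mar: +$847.27 → -$580.21
  Apr: +$847.27 → $267.06
  May: +$847.27 → $1,114.33
  Jun: +$847.27 → $1,961.60
  Jul: +$847.27 → $2,808.87
  Aug: +$847.27 − $3,008.52 → $647.62
  Sep: +$847.27 → $1,494.89
  Oct: +$847.27 − $2,342.16 → $0.00
Lowest trial balance = -$1,427.48 (Feb)
Initial deposit = cushion − low point = $1,694.54 − (-$1,427.48) = $3,122.02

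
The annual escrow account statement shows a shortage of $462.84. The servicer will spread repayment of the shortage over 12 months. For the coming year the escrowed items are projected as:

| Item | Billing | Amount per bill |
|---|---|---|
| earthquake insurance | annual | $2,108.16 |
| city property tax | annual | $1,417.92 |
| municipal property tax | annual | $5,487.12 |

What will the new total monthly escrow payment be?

$789.67

Earthquake insurance = $2,108.16/yr
City property tax = $1,417.92/yr
Municipal property tax = $5,487.12/yr
Total annual escrow = $2,108.16 + $1,417.92 + $5,487.12 = $9,013.20
Base monthly escrow = $9,013.20 ÷ 12 = $751.10
Shortage spread = $462.84 ÷ 12 = $38.57/mo
Adjusted monthly = $751.10 + $38.57 = $789.67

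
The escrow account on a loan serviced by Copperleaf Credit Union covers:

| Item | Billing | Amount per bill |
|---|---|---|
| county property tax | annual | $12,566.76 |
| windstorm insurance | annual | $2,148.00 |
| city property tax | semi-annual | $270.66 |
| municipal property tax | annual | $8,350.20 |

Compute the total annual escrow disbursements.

$23,606.28

County property tax = $12,566.76 annually
Windstorm insurance = $2,148.00 annually
City property tax = $270.66 × 2 = $541.32 annually
Municipal property tax = $8,350.20 annually
Total annual escrow = $12,566.76 + $2,148.00 + $541.32 + $8,350.20 = $23,606.28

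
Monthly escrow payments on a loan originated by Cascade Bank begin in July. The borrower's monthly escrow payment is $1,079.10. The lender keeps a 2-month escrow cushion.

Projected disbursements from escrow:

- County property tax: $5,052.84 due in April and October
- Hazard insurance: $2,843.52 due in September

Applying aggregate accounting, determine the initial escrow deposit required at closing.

$5,738.16

Cushion = 2 × $1,079.10 = $2,158.20
Trial balance (start $0, +$1,079.10 each month, − disbursements):
  Jul: +$1,079.10 → $1,079.10
  Aug: +$1,079.10 → $2,158.20
  Sep: +$1,079.10 − $2,843.52 → $393.78
  Oct: +$1,079.10 − $5,052.84 → -$3,579.96
  Nov: +$1,079.10 → -$2,500.86
  Dec: +$1,079.10 → -$1,421.76
  Jan: +$1,079.10 → -$342.66
  Feb: +$1,079.10 → $736.44
  Mar: +$1,079.10 → $1,815.54
  Apr: +$1,079.10 − $5,052.84 → -$2,158.20
  May: +$1,079.10 → -$1,079.10
  Jun: +$1,079.10 → $0.00
Lowest trial balance = -$3,579.96 (Oct)
Initial deposit = cushion − low point = $2,158.20 − (-$3,579.96) = $5,738.16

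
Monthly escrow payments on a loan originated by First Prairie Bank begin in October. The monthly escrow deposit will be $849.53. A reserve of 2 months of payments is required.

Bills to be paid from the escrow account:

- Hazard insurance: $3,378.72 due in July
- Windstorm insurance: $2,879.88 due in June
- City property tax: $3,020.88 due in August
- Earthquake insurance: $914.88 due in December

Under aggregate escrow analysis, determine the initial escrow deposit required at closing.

Cushion = 2 × $849.53 = $1,699.06
Trial balance (start $0, +$849.53 each month, − disbursements):
  Oct: +$849.53 → $849.53
  Nov: +$849.53 → $1,699.06
  Dec: +$849.53 − $914.88 → $1,633.71
  Jan: +$849.53 → $2,483.24
  Feb: +$849.53 → $3,332.77
  Mar: +$849.53 → $4,182.30
  Apr: +$849.53 → $5,031.83
  May: +$849.53 → $5,881.36
  Jun: +$849.53 − $2,879.88 → $3,851.01
  Jul: +$849.53 − $3,378.72 → $1,321.82
  Aug: +$849.53 − $3,020.88 → -$849.53
  Sep: +$849.53 → $0.00
Lowest trial balance = -$849.53 (Aug)
Initial deposit = cushion − low point = $1,699.06 − (-$849.53) = $2,548.59

$2,548.59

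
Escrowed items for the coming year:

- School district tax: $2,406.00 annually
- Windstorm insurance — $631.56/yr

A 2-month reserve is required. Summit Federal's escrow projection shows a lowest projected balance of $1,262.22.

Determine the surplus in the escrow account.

$755.96

School district tax — $2,406.00 annually
Windstorm insurance — $631.56 annually
Total annual escrow = $3,037.56
Monthly = $3,037.56 ÷ 12 = $253.13
Required reserve = 2 × $253.13 = $506.26
Excess over cushion: $1,262.22 − $506.26 = $755.96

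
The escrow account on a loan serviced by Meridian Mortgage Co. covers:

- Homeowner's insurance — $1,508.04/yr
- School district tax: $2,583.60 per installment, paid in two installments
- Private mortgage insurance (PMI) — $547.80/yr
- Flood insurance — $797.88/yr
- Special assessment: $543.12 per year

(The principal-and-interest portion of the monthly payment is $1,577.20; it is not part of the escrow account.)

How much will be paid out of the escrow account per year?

Homeowner's insurance: $1,508.04
School district tax: $2,583.60 × 2 = $5,167.20
Private mortgage insurance (PMI): $547.80
Flood insurance: $797.88
Special assessment: $543.12
Combined annual = $1,508.04 + $5,167.20 + $547.80 + $797.88 + $543.12 = $8,564.04

$8,564.04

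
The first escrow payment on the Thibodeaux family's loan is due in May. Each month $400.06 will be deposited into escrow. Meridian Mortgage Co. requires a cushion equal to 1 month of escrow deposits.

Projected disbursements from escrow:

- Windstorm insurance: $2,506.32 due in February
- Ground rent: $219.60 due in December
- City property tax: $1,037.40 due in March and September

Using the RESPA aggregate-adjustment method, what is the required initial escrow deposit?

Cushion = 1 × $400.06 = $400.06
Trial balance (start $0, +$400.06 each month, − disbursements):
  May: +$400.06 → $400.06
  Jun: +$400.06 → $800.12
  Jul: +$400.06 → $1,200.18
  Aug: +$400.06 → $1,600.24
  Sep: +$400.06 − $1,037.40 → $962.90
  Oct: +$400.06 → $1,362.96
  Nov: +$400.06 → $1,763.02
  Dec: +$400.06 − $219.60 → $1,943.48
  Jan: +$400.06 → $2,343.54
  Feb: +$400.06 − $2,506.32 → $237.28
  Mar: +$400.06 − $1,037.40 → -$400.06
  Apr: +$400.06 → $0.00
Lowest trial balance = -$400.06 (Mar)
Initial deposit = cushion − low point = $400.06 − (-$400.06) = $800.12

$800.12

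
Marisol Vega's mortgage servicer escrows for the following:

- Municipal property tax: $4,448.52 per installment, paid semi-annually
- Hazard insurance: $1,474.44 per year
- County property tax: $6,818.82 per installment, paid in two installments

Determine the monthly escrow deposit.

$2,000.76

Municipal property tax: $4,448.52 × 2 = $8,897.04
Hazard insurance: $1,474.44
County property tax: $6,818.82 × 2 = $13,637.64
Combined annual = $8,897.04 + $1,474.44 + $13,637.64 = $24,009.12
Monthly = $24,009.12 / 12 = $2,000.76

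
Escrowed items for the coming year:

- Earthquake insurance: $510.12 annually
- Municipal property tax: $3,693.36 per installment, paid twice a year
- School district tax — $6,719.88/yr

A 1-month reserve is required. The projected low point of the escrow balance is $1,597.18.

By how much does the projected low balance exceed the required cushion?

Earthquake insurance = $510.12 per year
Municipal property tax = $3,693.36 × 2 = $7,386.72 per year
School district tax = $6,719.88 per year
Combined annual = $510.12 + $7,386.72 + $6,719.88 = $14,616.72
Base monthly escrow = $14,616.72 ÷ 12 = $1,218.06
Cushion = 1 × $1,218.06 = $1,218.06
Surplus = $1,597.18 − $1,218.06 = $379.12

$379.12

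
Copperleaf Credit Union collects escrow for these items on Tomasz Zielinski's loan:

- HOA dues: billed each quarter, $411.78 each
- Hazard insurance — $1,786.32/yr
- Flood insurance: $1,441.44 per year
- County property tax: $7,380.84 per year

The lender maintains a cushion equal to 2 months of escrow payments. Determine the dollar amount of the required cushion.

HOA dues — $411.78 × 4 = $1,647.12
Hazard insurance — $1,786.32
Flood insurance — $1,441.44
County property tax — $7,380.84
Total per year = $12,255.72
Base monthly escrow = $12,255.72 / 12 = $1,021.31
Required cushion = 2 × $1,021.31 = $2,042.62

$2,042.62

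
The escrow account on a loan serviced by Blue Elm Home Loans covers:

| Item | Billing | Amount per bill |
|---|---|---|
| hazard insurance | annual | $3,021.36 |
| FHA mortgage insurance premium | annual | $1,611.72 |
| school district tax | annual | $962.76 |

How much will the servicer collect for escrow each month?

$466.32

Hazard insurance — $3,021.36 annually
FHA mortgage insurance premium — $1,611.72 annually
School district tax — $962.76 annually
Annual escrow total = $5,595.84
Monthly escrow = $5,595.84 / 12 = $466.32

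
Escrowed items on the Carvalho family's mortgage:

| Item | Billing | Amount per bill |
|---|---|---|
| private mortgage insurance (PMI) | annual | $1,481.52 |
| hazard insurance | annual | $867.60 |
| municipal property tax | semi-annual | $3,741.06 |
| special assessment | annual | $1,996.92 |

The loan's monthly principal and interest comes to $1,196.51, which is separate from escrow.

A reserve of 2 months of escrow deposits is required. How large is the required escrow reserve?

$1,971.36

Private mortgage insurance (PMI): $1,481.52
Hazard insurance: $867.60
Municipal property tax: $3,741.06 × 2 = $7,482.12
Special assessment: $1,996.92
Yearly total = $1,481.52 + $867.60 + $7,482.12 + $1,996.92 = $11,828.16
Monthly escrow = $11,828.16 ÷ 12 = $985.68
Required cushion = 2 × $985.68 = $1,971.36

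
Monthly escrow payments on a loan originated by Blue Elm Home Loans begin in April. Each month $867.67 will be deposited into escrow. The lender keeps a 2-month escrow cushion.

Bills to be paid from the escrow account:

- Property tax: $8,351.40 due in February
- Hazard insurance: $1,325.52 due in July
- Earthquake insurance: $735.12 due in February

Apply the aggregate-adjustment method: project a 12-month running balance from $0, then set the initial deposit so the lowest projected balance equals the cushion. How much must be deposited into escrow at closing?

Cushion = 2 × $867.67 = $1,735.34
Trial balance (start $0, +$867.67 each month, − disbursements):
  Apr: +$867.67 → $867.67
  May: +$867.67 → $1,735.34
  Jun: +$867.67 → $2,603.01
  Jul: +$867.67 − $1,325.52 → $2,145.16
  Aug: +$867.67 → $3,012.83
  Sep: +$867.67 → $3,880.50
  Oct: +$867.67 → $4,748.17
  Nov: +$867.67 → $5,615.84
  Dec: +$867.67 → $6,483.51
  Jan: +$867.67 → $7,351.18
  Feb: +$867.67 − $9,086.52 → -$867.67
  Mar: +$867.67 → $0.00
Lowest trial balance = -$867.67 (Feb)
Initial deposit = cushion − low point = $1,735.34 − (-$867.67) = $2,603.01

$2,603.01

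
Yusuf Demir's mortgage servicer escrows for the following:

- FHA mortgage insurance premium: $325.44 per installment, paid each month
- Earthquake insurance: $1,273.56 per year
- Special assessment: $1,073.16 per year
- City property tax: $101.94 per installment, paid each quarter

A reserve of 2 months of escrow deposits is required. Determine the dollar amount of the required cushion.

$1,109.96

FHA mortgage insurance premium — $325.44 × 12 = $3,905.28/yr
Earthquake insurance — $1,273.56/yr
Special assessment — $1,073.16/yr
City property tax — $101.94 × 4 = $407.76/yr
Annual escrow total = $6,659.76
Monthly escrow = $6,659.76 / 12 = $554.98
Required cushion = 2 × $554.98 = $1,109.96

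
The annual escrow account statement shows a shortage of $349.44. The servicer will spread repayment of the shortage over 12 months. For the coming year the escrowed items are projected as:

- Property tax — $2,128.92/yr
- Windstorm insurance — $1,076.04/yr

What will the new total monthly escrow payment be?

Property tax — $2,128.92/yr
Windstorm insurance — $1,076.04/yr
Combined annual = $3,204.96
Per month = $3,204.96 ÷ 12 = $267.08
Shortage per month = $349.44 / 12 = $29.12
Adjusted monthly = $267.08 + $29.12 = $296.20

$296.20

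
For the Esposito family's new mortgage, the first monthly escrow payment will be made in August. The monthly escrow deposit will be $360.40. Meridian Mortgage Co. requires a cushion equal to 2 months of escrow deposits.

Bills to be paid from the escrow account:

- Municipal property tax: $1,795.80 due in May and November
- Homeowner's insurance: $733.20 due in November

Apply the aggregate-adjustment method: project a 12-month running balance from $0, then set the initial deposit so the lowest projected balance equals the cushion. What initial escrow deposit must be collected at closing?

Cushion = 2 × $360.40 = $720.80
Trial balance (start $0, +$360.40 each month, − disbursements):
  Aug: +$360.40 → $360.40
  Sep: +$360.40 → $720.80
  Oct: +$360.40 → $1,081.20
  Nov: +$360.40 − $2,529.00 → -$1,087.40
  Dec: +$360.40 → -$727.00
  Jan: +$360.40 → -$366.60
  Feb: +$360.40 → -$6.20
  Mar: +$360.40 → $354.20
  Apr: +$360.40 → $714.60
  May: +$360.40 − $1,795.80 → -$720.80
  Jun: +$360.40 → -$360.40
  Jul: +$360.40 → $0.00
Lowest trial balance = -$1,087.40 (Nov)
Initial deposit = cushion − low point = $720.80 − (-$1,087.40) = $1,808.20

$1,808.20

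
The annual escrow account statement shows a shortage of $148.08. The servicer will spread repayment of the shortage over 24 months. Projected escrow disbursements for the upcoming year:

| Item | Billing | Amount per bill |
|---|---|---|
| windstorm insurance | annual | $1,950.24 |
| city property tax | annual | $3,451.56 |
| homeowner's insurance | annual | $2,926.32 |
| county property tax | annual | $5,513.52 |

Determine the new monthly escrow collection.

$1,159.64

Windstorm insurance — $1,950.24 annually
City property tax — $3,451.56 annually
Homeowner's insurance — $2,926.32 annually
County property tax — $5,513.52 annually
Total annual escrow = $13,841.64
Monthly = $13,841.64 / 12 = $1,153.47
Shortage per month = $148.08 ÷ 24 = $6.17
Adjusted monthly = $1,153.47 + $6.17 = $1,159.64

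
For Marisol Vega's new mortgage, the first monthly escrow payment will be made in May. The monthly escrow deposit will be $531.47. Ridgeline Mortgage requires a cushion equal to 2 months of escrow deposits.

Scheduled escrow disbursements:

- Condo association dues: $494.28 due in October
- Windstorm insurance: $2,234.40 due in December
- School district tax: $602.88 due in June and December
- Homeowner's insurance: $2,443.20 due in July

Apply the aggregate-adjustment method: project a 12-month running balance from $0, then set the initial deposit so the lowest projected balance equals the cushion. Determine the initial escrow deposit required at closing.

$3,188.82

Cushion = 2 × $531.47 = $1,062.94
Trial balance (start $0, +$531.47 each month, − disbursements):
  May: +$531.47 → $531.47
  Jun: +$531.47 − $602.88 → $460.06
  Jul: +$531.47 − $2,443.20 → -$1,451.67
  Aug: +$531.47 → -$920.20
  Sep: +$531.47 → -$388.73
  Oct: +$531.47 − $494.28 → -$351.54
  Nov: +$531.47 → $179.93
  Dec: +$531.47 − $2,837.28 → -$2,125.88
  Jan: +$531.47 → -$1,594.41
  Feb: +$531.47 → -$1,062.94
  Mar: +$531.47 → -$531.47
  Apr: +$531.47 → $0.00
Lowest trial balance = -$2,125.88 (Dec)
Initial deposit = cushion − low point = $1,062.94 − (-$2,125.88) = $3,188.82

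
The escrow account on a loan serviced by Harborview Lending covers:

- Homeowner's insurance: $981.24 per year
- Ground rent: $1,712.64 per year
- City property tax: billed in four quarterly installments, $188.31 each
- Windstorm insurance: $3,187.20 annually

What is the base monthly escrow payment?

$552.86

Homeowner's insurance — $981.24 per year
Ground rent — $1,712.64 per year
City property tax — $188.31 × 4 = $753.24 per year
Windstorm insurance — $3,187.20 per year
Total per year = $6,634.32
Monthly escrow = $6,634.32 / 12 = $552.86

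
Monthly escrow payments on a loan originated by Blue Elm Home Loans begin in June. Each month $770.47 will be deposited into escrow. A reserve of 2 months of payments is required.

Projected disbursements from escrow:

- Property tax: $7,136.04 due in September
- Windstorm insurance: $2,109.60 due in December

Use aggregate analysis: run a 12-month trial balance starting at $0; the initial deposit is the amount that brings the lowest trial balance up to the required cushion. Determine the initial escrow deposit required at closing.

$5,595.10

Cushion = 2 × $770.47 = $1,540.94
Trial balance (start $0, +$770.47 each month, − disbursements):
  Jun: +$770.47 → $770.47
  Jul: +$770.47 → $1,540.94
  Aug: +$770.47 → $2,311.41
  Sep: +$770.47 − $7,136.04 → -$4,054.16
  Oct: +$770.47 → -$3,283.69
  Nov: +$770.47 → -$2,513.22
  Dec: +$770.47 − $2,109.60 → -$3,852.35
  Jan: +$770.47 → -$3,081.88
  Feb: +$770.47 → -$2,311.41
  Mar: +$770.47 → -$1,540.94
  Apr: +$770.47 → -$770.47
  May: +$770.47 → $0.00
Lowest trial balance = -$4,054.16 (Sep)
Initial deposit = cushion − low point = $1,540.94 − (-$4,054.16) = $5,595.10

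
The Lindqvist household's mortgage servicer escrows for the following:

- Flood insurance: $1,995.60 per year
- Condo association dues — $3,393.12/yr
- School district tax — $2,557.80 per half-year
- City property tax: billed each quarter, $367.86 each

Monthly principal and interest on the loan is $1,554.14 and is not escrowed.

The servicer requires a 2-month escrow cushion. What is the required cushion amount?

Flood insurance — $1,995.60/yr
Condo association dues — $3,393.12/yr
School district tax — $2,557.80 × 2 = $5,115.60/yr
City property tax — $367.86 × 4 = $1,471.44/yr
Total annual escrow = $1,995.60 + $3,393.12 + $5,115.60 + $1,471.44 = $11,975.76
Monthly = $11,975.76 / 12 = $997.98
Required cushion = 2 × $997.98 = $1,995.96

$1,995.96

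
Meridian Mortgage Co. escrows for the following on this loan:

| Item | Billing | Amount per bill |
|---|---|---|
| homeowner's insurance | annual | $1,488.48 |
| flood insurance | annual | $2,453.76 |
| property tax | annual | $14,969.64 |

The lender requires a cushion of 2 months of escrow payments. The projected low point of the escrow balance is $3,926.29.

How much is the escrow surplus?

Homeowner's insurance = $1,488.48/yr
Flood insurance = $2,453.76/yr
Property tax = $14,969.64/yr
Combined annual = $18,911.88
Monthly = $18,911.88 / 12 = $1,575.99
Required cushion = 2 × $1,575.99 = $3,151.98
Excess over cushion: $3,926.29 − $3,151.98 = $774.31

$774.31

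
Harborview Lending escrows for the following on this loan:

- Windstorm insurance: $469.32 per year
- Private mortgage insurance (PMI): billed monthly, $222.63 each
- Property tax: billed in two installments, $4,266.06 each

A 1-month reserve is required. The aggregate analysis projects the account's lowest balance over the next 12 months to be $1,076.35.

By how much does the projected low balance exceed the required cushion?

$103.60

Windstorm insurance = $469.32 per year
Private mortgage insurance (PMI) = $222.63 × 12 = $2,671.56 per year
Property tax = $4,266.06 × 2 = $8,532.12 per year
Total per year = $11,673.00
Base monthly escrow = $11,673.00 / 12 = $972.75
Required cushion = 1 × $972.75 = $972.75
Excess over cushion: $1,076.35 − $972.75 = $103.60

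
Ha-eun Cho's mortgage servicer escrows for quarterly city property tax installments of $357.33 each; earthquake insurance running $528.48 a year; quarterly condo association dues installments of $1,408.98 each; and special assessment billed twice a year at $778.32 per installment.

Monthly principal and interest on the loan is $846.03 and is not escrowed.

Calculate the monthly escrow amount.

$762.53

City property tax — $357.33 × 4 = $1,429.32 per year
Earthquake insurance — $528.48 per year
Condo association dues — $1,408.98 × 4 = $5,635.92 per year
Special assessment — $778.32 × 2 = $1,556.64 per year
Yearly total = $9,150.36
Monthly escrow = $9,150.36 ÷ 12 = $762.53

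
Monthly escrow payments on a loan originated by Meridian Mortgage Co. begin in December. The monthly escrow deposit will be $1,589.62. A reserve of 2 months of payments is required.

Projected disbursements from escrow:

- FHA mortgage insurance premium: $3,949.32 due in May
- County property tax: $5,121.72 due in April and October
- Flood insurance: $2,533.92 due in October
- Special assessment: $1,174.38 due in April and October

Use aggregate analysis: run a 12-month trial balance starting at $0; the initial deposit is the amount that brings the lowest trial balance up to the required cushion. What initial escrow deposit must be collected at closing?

$4,768.86

Cushion = 2 × $1,589.62 = $3,179.24
Trial balance (start $0, +$1,589.62 each month, − disbursements):
  Dec: +$1,589.62 → $1,589.62
  Jan: +$1,589.62 → $3,179.24
  Feb: +$1,589.62 → $4,768.86
  Mar: +$1,589.62 → $6,358.48
  Apr: +$1,589.62 − $6,296.10 → $1,652.00
  May: +$1,589.62 − $3,949.32 → -$707.70
  Jun: +$1,589.62 → $881.92
  Jul: +$1,589.62 → $2,471.54
  Aug: +$1,589.62 → $4,061.16
  Sep: +$1,589.62 → $5,650.78
  Oct: +$1,589.62 − $8,830.02 → -$1,589.62
  Nov: +$1,589.62 → $0.00
Lowest trial balance = -$1,589.62 (Oct)
Initial deposit = cushion − low point = $3,179.24 − (-$1,589.62) = $4,768.86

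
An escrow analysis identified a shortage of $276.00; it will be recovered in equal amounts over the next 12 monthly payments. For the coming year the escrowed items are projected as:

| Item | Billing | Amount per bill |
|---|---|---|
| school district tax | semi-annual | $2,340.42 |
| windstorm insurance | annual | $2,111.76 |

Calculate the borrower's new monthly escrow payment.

School district tax = $2,340.42 × 2 = $4,680.84 per year
Windstorm insurance = $2,111.76 per year
Total per year = $4,680.84 + $2,111.76 = $6,792.60
Monthly escrow = $6,792.60 / 12 = $566.05
Shortage per month = $276.00 / 12 = $23.00
Adjusted monthly = $566.05 + $23.00 = $589.05

$589.05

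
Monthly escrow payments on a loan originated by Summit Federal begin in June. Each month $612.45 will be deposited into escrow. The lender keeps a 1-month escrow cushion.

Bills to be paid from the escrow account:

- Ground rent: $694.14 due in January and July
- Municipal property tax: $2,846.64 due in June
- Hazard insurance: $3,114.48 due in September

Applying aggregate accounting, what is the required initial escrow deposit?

$4,817.91

Cushion = 1 × $612.45 = $612.45
Trial balance (start $0, +$612.45 each month, − disbursements):
  Jun: +$612.45 − $2,846.64 → -$2,234.19
  Jul: +$612.45 − $694.14 → -$2,315.88
  Aug: +$612.45 → -$1,703.43
  Sep: +$612.45 − $3,114.48 → -$4,205.46
  Oct: +$612.45 → -$3,593.01
  Nov: +$612.45 → -$2,980.56
  Dec: +$612.45 → -$2,368.11
  Jan: +$612.45 − $694.14 → -$2,449.80
  Feb: +$612.45 → -$1,837.35
  Mar: +$612.45 → -$1,224.90
  Apr: +$612.45 → -$612.45
  May: +$612.45 → $0.00
Lowest trial balance = -$4,205.46 (Sep)
Initial deposit = cushion − low point = $612.45 − (-$4,205.46) = $4,817.91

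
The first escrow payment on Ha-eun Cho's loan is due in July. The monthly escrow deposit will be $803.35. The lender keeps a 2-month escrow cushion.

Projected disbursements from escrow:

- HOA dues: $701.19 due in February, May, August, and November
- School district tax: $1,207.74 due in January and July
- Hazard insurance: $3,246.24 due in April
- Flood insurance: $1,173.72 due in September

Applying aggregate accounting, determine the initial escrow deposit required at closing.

Cushion = 2 × $803.35 = $1,606.70
Trial balance (start $0, +$803.35 each month, − disbursements):
  Jul: +$803.35 − $1,207.74 → -$404.39
  Aug: +$803.35 − $701.19 → -$302.23
  Sep: +$803.35 − $1,173.72 → -$672.60
  Oct: +$803.35 → $130.75
  Nov: +$803.35 − $701.19 → $232.91
  Dec: +$803.35 → $1,036.26
  Jan: +$803.35 − $1,207.74 → $631.87
  Feb: +$803.35 − $701.19 → $734.03
  Mar: +$803.35 → $1,537.38
  Apr: +$803.35 − $3,246.24 → -$905.51
  May: +$803.35 − $701.19 → -$803.35
  Jun: +$803.35 → $0.00
Lowest trial balance = -$905.51 (Apr)
Initial deposit = cushion − low point = $1,606.70 − (-$905.51) = $2,512.21

$2,512.21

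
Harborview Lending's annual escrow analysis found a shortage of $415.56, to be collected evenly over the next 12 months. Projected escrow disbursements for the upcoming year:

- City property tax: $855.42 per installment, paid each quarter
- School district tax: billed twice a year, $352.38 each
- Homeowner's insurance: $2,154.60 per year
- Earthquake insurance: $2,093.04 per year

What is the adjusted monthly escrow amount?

$732.47

City property tax — $855.42 × 4 = $3,421.68
School district tax — $352.38 × 2 = $704.76
Homeowner's insurance — $2,154.60
Earthquake insurance — $2,093.04
Combined annual = $3,421.68 + $704.76 + $2,154.60 + $2,093.04 = $8,374.08
Base monthly escrow = $8,374.08 / 12 = $697.84
Shortage spread = $415.56 / 12 = $34.63/mo
Adjusted monthly = $697.84 + $34.63 = $732.47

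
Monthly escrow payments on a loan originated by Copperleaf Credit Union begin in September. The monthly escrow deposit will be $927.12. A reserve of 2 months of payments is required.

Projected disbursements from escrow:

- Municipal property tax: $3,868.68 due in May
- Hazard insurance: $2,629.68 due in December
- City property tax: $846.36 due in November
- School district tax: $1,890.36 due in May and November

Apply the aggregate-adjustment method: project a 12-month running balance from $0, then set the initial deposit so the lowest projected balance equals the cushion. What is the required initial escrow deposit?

$4,635.60

Cushion = 2 × $927.12 = $1,854.24
Trial balance (start $0, +$927.12 each month, − disbursements):
  Sep: +$927.12 → $927.12
  Oct: +$927.12 → $1,854.24
  Nov: +$927.12 − $2,736.72 → $44.64
  Dec: +$927.12 − $2,629.68 → -$1,657.92
  Jan: +$927.12 → -$730.80
  Feb: +$927.12 → $196.32
  Mar: +$927.12 → $1,123.44
  Apr: +$927.12 → $2,050.56
  May: +$927.12 − $5,759.04 → -$2,781.36
  Jun: +$927.12 → -$1,854.24
  Jul: +$927.12 → -$927.12
  Aug: +$927.12 → $0.00
Lowest trial balance = -$2,781.36 (May)
Initial deposit = cushion − low point = $1,854.24 − (-$2,781.36) = $4,635.60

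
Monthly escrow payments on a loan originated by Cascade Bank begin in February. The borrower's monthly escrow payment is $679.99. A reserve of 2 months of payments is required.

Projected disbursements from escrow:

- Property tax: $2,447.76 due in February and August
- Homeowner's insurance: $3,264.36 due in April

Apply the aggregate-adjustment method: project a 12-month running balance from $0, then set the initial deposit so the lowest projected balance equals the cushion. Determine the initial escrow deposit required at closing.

$5,032.13

Cushion = 2 × $679.99 = $1,359.98
Trial balance (start $0, +$679.99 each month, − disbursements):
  Feb: +$679.99 − $2,447.76 → -$1,767.77
  Mar: +$679.99 → -$1,087.78
  Apr: +$679.99 − $3,264.36 → -$3,672.15
  May: +$679.99 → -$2,992.16
  Jun: +$679.99 → -$2,312.17
  Jul: +$679.99 → -$1,632.18
  Aug: +$679.99 − $2,447.76 → -$3,399.95
  Sep: +$679.99 → -$2,719.96
  Oct: +$679.99 → -$2,039.97
  Nov: +$679.99 → -$1,359.98
  Dec: +$679.99 → -$679.99
  Jan: +$679.99 → $0.00
Lowest trial balance = -$3,672.15 (Apr)
Initial deposit = cushion − low point = $1,359.98 − (-$3,672.15) = $5,032.13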